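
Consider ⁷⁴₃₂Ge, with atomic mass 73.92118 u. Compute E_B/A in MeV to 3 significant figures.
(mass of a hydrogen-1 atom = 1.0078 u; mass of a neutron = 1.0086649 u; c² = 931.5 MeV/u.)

The nucleus contains 32 protons and 74 − 32 = 42 neutrons.
Σm = 32·m(¹H) + 42·m_n = 32.2496 + 42.3639258 = 74.6135258 u
The mass defect is 74.6135258 − 73.92118 = 0.6923458 u.
E_B = 0.6923458 × 931.5 = 644.920 MeV
Dividing by A = 74 gives 8.715 MeV per nucleon.

8.72 MeV/nucleon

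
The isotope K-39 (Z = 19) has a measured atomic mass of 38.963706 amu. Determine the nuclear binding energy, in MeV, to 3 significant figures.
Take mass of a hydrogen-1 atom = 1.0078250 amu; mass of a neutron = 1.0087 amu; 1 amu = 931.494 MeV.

334 MeV

With 19 protons and 20 neutrons (A = 39):
Total constituent mass: 19 × 1.0078250 + 20 × 1.0087 = 39.3226750 amu
The mass defect is 39.3226750 − 38.963706 = 0.3589690 amu.
E_B = 0.3589690 × 931.494 = 334.377 MeV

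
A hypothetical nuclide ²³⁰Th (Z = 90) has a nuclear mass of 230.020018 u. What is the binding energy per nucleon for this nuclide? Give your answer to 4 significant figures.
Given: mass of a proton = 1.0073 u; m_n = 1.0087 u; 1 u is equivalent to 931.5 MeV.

Total constituent mass: 90 × 1.0073 + 140 × 1.0087 = 231.8750 u
Mass defect Δm = 231.8750 − 230.020018 = 1.854982 u
Converting to energy: 1.854982 u × 931.5 MeV/u = 1727.92 MeV
Dividing by A = 230 gives 7.513 MeV per nucleon.

7.513 MeV/nucleon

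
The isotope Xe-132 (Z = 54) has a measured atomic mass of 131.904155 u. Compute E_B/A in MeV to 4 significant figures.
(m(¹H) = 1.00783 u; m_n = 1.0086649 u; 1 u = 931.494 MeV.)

8.430 MeV/nucleon

With 54 protons and 78 neutrons (A = 132):
Total constituent mass: 54 × 1.00783 + 78 × 1.0086649 = 133.0986822 u
Δm = 133.0986822 − 131.904155 = 1.1945272 u
Binding energy = Δm·c² = 1.1945272 × 931.494 MeV/u = 1112.695 MeV
BE/A = 1112.695 MeV / 132 = 8.430 MeV/nucleon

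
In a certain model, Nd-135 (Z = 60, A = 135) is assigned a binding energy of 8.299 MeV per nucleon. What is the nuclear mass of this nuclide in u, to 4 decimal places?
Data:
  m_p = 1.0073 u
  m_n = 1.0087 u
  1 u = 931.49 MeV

Total binding energy = 135 × 8.299 = 1120.365 MeV
Mass defect = 1120.365 MeV / (931.49 MeV/u) = 1.202767 u
Constituent mass = 60(1.0073) + 75(1.0087) = 136.0905 u
Nuclear mass = 136.0905 − 1.202767 = 134.887733 u ≈ 134.8877 u (to 4 decimal places)

134.8877 u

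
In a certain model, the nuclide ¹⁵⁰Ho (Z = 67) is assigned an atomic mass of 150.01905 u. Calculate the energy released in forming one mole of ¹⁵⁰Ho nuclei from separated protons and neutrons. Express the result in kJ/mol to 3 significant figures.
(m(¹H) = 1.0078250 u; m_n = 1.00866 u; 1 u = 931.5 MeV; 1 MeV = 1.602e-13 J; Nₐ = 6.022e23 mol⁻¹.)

With 67 protons and 83 neutrons (A = 150):
Total constituent mass: 67 × 1.0078250 + 83 × 1.00866 = 151.2430550 u
Mass defect Δm = 151.2430550 − 150.01905 = 1.2240050 u
Converting to energy: 1.2240050 u × 931.5 MeV/u = 1140.16 MeV
Per nucleus in joules: 1140.16 MeV × 1.602e-13 J/MeV = 1.8265e-10 J
Per mole: 1.8265e-10 J × 6.022e23 mol⁻¹ = 1.0999e+14 J/mol

1.10e+11 kJ/mol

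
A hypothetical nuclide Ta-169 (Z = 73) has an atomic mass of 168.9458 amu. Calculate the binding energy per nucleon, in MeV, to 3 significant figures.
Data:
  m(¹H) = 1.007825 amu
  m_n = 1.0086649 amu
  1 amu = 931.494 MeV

Σm = 73·m(¹H) + 96·m_n = 73.571225 + 96.8318304 = 170.4030554 amu
The mass defect is 170.4030554 − 168.9458 = 1.4572554 amu.
Binding energy = Δm·c² = 1.4572554 × 931.494 MeV/amu = 1357.42 MeV
BE/A = 1357.42 MeV / 169 = 8.032 MeV/nucleon

8.03 MeV/nucleon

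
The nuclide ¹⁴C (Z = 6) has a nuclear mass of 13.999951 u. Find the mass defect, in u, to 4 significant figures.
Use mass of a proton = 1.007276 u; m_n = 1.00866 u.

Z = 6, so N = A − Z = 14 − 6 = 8.
Σm = 6·m_p + 8·m_n = 6.043656 + 8.06928 = 14.112936 u
Mass defect Δm = 14.112936 − 13.999951 = 0.112985 u

0.1130 u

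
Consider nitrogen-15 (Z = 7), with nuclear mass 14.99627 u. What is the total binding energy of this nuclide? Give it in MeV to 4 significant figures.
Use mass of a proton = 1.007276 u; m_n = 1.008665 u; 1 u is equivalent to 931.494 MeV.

115.5 MeV

Total constituent mass: 7 × 1.007276 + 8 × 1.008665 = 15.120252 u
Δm = 15.120252 − 14.99627 = 0.123982 u
Binding energy = Δm·c² = 0.123982 × 931.494 MeV/u = 115.488 MeV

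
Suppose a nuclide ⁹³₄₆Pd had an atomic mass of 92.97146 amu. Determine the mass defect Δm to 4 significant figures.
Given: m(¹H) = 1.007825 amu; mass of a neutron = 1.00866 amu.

0.7955 amu

With 46 protons and 47 neutrons (A = 93):
Σm = 46·m(¹H) + 47·m_n = 46.359950 + 47.40702 = 93.766970 amu
Mass defect Δm = 93.766970 − 92.97146 = 0.795510 amu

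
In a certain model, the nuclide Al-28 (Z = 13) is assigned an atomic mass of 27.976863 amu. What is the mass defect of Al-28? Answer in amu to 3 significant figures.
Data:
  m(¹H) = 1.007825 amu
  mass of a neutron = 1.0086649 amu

0.255 amu

With 13 protons and 15 neutrons (A = 28):
Total constituent mass: 13 × 1.007825 + 15 × 1.0086649 = 28.2316985 amu
The mass defect is 28.2316985 − 27.976863 = 0.2548355 amu.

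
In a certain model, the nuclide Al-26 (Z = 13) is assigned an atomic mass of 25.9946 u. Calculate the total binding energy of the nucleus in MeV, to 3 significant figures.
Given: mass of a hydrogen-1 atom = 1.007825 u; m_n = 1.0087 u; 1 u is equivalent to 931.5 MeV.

205 MeV

With 13 protons and 13 neutrons (A = 26):
Σm = 13·m(¹H) + 13·m_n = 13.101725 + 13.1131 = 26.214825 u
The mass defect is 26.214825 − 25.9946 = 0.220225 u.
Binding energy = Δm·c² = 0.220225 × 931.5 MeV/u = 205.140 MeV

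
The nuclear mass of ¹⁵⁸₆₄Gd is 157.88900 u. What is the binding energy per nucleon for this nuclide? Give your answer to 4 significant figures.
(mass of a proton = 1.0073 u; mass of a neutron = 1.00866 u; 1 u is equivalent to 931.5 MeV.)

With 64 protons and 94 neutrons (A = 158):
Mass of separated nucleons = 64(1.0073) + 94(1.00866) = 64.4672 + 94.81404 = 159.28124 u
Δm = 159.28124 − 157.88900 = 1.39224 u
Binding energy = Δm·c² = 1.39224 × 931.5 MeV/u = 1296.87 MeV
BE/A = 1296.87 MeV / 158 = 8.208 MeV/nucleon

8.208 MeV/nucleon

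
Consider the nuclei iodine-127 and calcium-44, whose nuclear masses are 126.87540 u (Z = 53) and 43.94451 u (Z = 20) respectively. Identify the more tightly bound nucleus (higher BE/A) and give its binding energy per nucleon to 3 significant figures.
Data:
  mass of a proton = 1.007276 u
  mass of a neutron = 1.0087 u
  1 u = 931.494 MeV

calcium-44; 8.68 MeV/nucleon

iodine-127: Σm = 53(1.007276) + 74(1.0087) = 128.029428 u; Δm = 1.154028 u; E_B = 1074.97 MeV; E_B/A = 8.464 MeV
calcium-44: Σm = 20(1.007276) + 24(1.0087) = 44.354320 u; Δm = 0.409810 u; E_B = 381.74 MeV; E_B/A = 8.676 MeV
calcium-44 has the higher binding energy per nucleon, so it is the more tightly bound nucleus.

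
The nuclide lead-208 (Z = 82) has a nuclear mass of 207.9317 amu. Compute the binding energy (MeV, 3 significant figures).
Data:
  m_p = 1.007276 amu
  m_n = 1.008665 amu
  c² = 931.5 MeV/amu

The nucleus contains 82 protons and 208 − 82 = 126 neutrons.
Σm = 82·m_p + 126·m_n = 82.596632 + 127.091790 = 209.688422 amu
Mass defect Δm = 209.688422 − 207.9317 = 1.756722 amu
Converting to energy: 1.756722 amu × 931.5 MeV/amu = 1636.39 MeV

1640 MeV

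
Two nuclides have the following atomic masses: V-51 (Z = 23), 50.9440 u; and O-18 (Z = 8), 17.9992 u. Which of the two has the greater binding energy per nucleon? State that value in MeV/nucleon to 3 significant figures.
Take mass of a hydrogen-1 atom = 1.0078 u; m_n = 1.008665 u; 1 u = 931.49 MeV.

V-51; 8.73 MeV/nucleon

V-51: Σm = 23(1.0078) + 28(1.008665) = 51.422020 u; Δm = 0.478020 u; E_B = 445.27 MeV; E_B/A = 8.731 MeV
O-18: Σm = 8(1.0078) + 10(1.008665) = 18.149050 u; Δm = 0.149850 u; E_B = 139.584 MeV; E_B/A = 7.7547 MeV
V-51 has the higher binding energy per nucleon, so it is the more tightly bound nucleus.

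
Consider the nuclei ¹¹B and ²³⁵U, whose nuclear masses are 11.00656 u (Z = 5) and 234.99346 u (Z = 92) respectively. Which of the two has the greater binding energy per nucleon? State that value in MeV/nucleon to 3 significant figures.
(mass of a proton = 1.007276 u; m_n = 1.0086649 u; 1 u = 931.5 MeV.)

¹¹B: Σm = 5(1.007276) + 6(1.0086649) = 11.0883694 u; Δm = 0.0818094 u; E_B = 76.205 MeV; E_B/A = 6.928 MeV
²³⁵U: Σm = 92(1.007276) + 143(1.0086649) = 236.9084727 u; Δm = 1.9150127 u; E_B = 1783.8 MeV; E_B/A = 7.591 MeV
²³⁵U has the higher binding energy per nucleon, so it is the more tightly bound nucleus.

²³⁵U; 7.59 MeV/nucleon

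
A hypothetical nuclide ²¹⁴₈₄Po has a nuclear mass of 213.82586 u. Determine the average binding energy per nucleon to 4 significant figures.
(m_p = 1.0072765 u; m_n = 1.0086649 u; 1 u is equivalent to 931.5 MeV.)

8.322 MeV/nucleon

The nucleus contains 84 protons and 214 − 84 = 130 neutrons.
Σm = 84·m_p + 130·m_n = 84.6112260 + 131.1264370 = 215.7376630 u
Mass defect Δm = 215.7376630 − 213.82586 = 1.9118030 u
E_B = 1.9118030 × 931.5 = 1780.84 MeV
BE/A = 1780.84 MeV / 214 = 8.322 MeV/nucleon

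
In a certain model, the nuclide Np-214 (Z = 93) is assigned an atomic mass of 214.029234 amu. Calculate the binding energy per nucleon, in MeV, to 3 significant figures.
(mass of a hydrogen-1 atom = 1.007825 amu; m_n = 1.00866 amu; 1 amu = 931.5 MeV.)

Total constituent mass: 93 × 1.007825 + 121 × 1.00866 = 215.775585 amu
The mass defect is 215.775585 − 214.029234 = 1.746351 amu.
Converting to energy: 1.746351 amu × 931.5 MeV/amu = 1626.73 MeV
BE/A = 1626.73 MeV / 214 = 7.602 MeV/nucleon

7.60 MeV/nucleon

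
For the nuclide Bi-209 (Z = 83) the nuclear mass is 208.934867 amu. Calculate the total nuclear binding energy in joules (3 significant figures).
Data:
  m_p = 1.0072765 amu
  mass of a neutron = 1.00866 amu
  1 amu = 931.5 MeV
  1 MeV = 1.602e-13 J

Z = 83, so N = A − Z = 209 − 83 = 126.
Total constituent mass: 83 × 1.0072765 + 126 × 1.00866 = 210.6951095 amu
Mass defect Δm = 210.6951095 − 208.934867 = 1.7602425 amu
Binding energy = Δm·c² = 1.7602425 × 931.5 MeV/amu = 1639.67 MeV
In joules: 1639.67 MeV × 1.602e-13 J/MeV = 2.6268e-10 J

2.63e-10 J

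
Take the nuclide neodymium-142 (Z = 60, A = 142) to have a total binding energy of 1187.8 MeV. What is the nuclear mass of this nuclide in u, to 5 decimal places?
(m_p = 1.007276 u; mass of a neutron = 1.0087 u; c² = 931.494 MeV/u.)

141.87480 u

Mass defect = 1187.8 MeV / (931.494 MeV/u) = 1.2751558 u
Constituent mass = 60(1.007276) + 82(1.0087) = 143.149960 u
Nuclear mass = 143.149960 − 1.2751558 = 141.8748042 u ≈ 141.87480 u (to 5 decimal places)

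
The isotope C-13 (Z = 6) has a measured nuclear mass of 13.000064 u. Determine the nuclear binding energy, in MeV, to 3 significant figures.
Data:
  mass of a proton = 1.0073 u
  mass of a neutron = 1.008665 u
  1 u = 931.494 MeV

97.2 MeV

Σm = 6·m_p + 7·m_n = 6.0438 + 7.060655 = 13.104455 u
The mass defect is 13.104455 − 13.000064 = 0.104391 u.
E_B = 0.104391 × 931.494 = 97.2396 MeV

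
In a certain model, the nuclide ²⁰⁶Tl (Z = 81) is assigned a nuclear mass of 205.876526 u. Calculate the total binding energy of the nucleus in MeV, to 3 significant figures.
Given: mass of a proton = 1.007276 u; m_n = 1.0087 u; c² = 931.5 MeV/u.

1680 MeV

Mass of separated nucleons = 81(1.007276) + 125(1.0087) = 81.589356 + 126.0875 = 207.676856 u
Δm = 207.676856 − 205.876526 = 1.800330 u
E_B = 1.800330 × 931.5 = 1677.01 MeV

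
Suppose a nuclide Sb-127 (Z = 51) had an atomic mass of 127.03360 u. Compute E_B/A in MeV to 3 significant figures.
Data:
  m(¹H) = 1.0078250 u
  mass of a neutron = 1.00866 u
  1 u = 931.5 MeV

7.51 MeV/nucleon

Mass of separated nucleons = 51(1.0078250) + 76(1.00866) = 51.3990750 + 76.65816 = 128.0572350 u
Mass defect Δm = 128.0572350 − 127.03360 = 1.0236350 u
Binding energy = Δm·c² = 1.0236350 × 931.5 MeV/u = 953.516 MeV
BE/A = 953.516 MeV / 127 = 7.508 MeV/nucleon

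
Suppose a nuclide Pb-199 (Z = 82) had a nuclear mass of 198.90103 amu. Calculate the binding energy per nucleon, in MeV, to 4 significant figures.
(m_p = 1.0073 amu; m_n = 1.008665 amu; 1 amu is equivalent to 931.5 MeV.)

8.011 MeV/nucleon

The nucleus contains 82 protons and 199 − 82 = 117 neutrons.
Total constituent mass: 82 × 1.0073 + 117 × 1.008665 = 200.612405 amu
The mass defect is 200.612405 − 198.90103 = 1.711375 amu.
E_B = 1.711375 × 931.5 = 1594.15 MeV
BE/A = 1594.15 MeV / 199 = 8.011 MeV/nucleon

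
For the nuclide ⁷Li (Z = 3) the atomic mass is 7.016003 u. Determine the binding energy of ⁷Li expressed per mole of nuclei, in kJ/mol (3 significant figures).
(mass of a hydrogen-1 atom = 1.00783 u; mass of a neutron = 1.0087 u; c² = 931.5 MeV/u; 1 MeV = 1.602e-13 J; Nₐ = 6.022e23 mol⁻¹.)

3.80e+09 kJ/mol

Z = 3, so N = A − Z = 7 − 3 = 4.
Σm = 3·m(¹H) + 4·m_n = 3.02349 + 4.0348 = 7.05829 u
The mass defect is 7.05829 − 7.016003 = 0.042287 u.
Binding energy = Δm·c² = 0.042287 × 931.5 MeV/u = 39.3903 MeV
Per nucleus in joules: 39.3903 MeV × 1.602e-13 J/MeV = 6.3103e-12 J
Per mole: 6.3103e-12 J × 6.022e23 mol⁻¹ = 3.8001e+12 J/mol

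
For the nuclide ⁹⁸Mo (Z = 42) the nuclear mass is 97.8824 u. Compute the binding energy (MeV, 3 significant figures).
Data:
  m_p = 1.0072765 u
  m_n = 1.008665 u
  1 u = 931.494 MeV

The nucleus contains 42 protons and 98 − 42 = 56 neutrons.
Mass of separated nucleons = 42(1.0072765) + 56(1.008665) = 42.3056130 + 56.485240 = 98.7908530 u
The mass defect is 98.7908530 − 97.8824 = 0.9084530 u.
E_B = 0.9084530 × 931.494 = 846.219 MeV

846 MeV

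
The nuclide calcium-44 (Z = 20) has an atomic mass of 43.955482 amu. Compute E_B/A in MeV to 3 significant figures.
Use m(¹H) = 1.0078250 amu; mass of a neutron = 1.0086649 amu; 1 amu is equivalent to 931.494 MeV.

Total constituent mass: 20 × 1.0078250 + 24 × 1.0086649 = 44.3644576 amu
Mass defect Δm = 44.3644576 − 43.955482 = 0.4089756 amu
E_B = 0.4089756 × 931.494 = 380.958 MeV
Dividing by A = 44 gives 8.658 MeV per nucleon.

8.66 MeV/nucleon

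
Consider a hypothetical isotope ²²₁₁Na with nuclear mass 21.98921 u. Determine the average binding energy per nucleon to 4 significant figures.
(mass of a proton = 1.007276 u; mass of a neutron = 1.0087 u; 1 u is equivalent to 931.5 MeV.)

The nucleus contains 11 protons and 22 − 11 = 11 neutrons.
Total constituent mass: 11 × 1.007276 + 11 × 1.0087 = 22.175736 u
Mass defect Δm = 22.175736 − 21.98921 = 0.186526 u
E_B = 0.186526 × 931.5 = 173.749 MeV
BE/A = 173.749 MeV / 22 = 7.898 MeV/nucleon

7.898 MeV/nucleon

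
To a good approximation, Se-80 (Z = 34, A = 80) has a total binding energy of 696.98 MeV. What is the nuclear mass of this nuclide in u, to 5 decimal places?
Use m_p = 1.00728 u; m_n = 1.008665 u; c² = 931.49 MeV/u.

Mass defect = 696.98 MeV / (931.49 MeV/u) = 0.7482421 u
Constituent mass = 34(1.00728) + 46(1.008665) = 80.646110 u
Nuclear mass = 80.646110 − 0.7482421 = 79.8978679 u ≈ 79.89787 u (to 5 decimal places)

79.89787 u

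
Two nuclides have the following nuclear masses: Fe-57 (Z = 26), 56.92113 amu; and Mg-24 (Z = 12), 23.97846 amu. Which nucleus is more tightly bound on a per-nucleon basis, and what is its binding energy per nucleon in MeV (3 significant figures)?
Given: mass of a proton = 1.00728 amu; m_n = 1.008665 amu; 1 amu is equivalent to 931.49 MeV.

Fe-57; 8.77 MeV/nucleon

Fe-57: Σm = 26(1.00728) + 31(1.008665) = 57.457895 amu; Δm = 0.536765 amu; E_B = 499.99 MeV; E_B/A = 8.772 MeV
Mg-24: Σm = 12(1.00728) + 12(1.008665) = 24.191340 amu; Δm = 0.212880 amu; E_B = 198.296 MeV; E_B/A = 8.262 MeV
Fe-57 has the higher binding energy per nucleon, so it is the more tightly bound nucleus.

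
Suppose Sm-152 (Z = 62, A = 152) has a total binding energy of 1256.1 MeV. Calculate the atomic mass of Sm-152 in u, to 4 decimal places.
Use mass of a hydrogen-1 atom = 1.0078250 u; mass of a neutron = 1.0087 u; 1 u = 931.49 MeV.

151.9197 u

Mass defect = 1256.1 MeV / (931.49 MeV/u) = 1.348485 u
Constituent mass = 62(1.0078250) + 90(1.0087) = 153.2681500 u
Atomic mass = 153.2681500 − 1.348485 = 151.9196650 u ≈ 151.9197 u (to 4 decimal places)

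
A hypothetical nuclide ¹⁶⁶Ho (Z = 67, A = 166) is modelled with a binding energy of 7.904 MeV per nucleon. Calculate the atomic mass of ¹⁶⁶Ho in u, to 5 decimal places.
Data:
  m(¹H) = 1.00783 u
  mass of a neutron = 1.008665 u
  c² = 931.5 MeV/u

165.97390 u

Total binding energy = 166 × 7.904 = 1312.064 MeV
Mass defect = 1312.064 MeV / (931.5 MeV/u) = 1.4085497 u
Constituent mass = 67(1.00783) + 99(1.008665) = 167.382445 u
Atomic mass = 167.382445 − 1.4085497 = 165.9738953 u ≈ 165.97390 u (to 5 decimal places)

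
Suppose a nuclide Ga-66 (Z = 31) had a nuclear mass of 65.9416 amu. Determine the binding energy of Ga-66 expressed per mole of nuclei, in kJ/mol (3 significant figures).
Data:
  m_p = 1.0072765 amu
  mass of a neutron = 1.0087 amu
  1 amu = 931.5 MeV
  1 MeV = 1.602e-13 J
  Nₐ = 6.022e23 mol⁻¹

Z = 31, so N = A − Z = 66 − 31 = 35.
Mass of separated nucleons = 31(1.0072765) + 35(1.0087) = 31.2255715 + 35.3045 = 66.5300715 amu
Δm = 66.5300715 − 65.9416 = 0.5884715 amu
E_B = 0.5884715 × 931.5 = 548.161 MeV
Per nucleus in joules: 548.161 MeV × 1.602e-13 J/MeV = 8.7815e-11 J
Per mole: 8.7815e-11 J × 6.022e23 mol⁻¹ = 5.2882e+13 J/mol

5.29e+10 kJ/mol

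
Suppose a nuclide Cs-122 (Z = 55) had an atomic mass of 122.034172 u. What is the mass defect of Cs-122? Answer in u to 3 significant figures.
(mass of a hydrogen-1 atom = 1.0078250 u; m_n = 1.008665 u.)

0.977 u

Z = 55, so N = A − Z = 122 − 55 = 67.
Total constituent mass: 55 × 1.0078250 + 67 × 1.008665 = 123.0109300 u
Δm = 123.0109300 − 122.034172 = 0.9767580 u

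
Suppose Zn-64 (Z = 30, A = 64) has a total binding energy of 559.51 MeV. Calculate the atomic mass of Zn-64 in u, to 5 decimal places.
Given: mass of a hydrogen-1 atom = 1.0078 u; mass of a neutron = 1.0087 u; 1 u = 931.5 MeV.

Mass defect = 559.51 MeV / (931.5 MeV/u) = 0.6006549 u
Constituent mass = 30(1.0078) + 34(1.0087) = 64.5298 u
Atomic mass = 64.5298 − 0.6006549 = 63.9291451 u ≈ 63.92915 u (to 5 decimal places)

63.92915 u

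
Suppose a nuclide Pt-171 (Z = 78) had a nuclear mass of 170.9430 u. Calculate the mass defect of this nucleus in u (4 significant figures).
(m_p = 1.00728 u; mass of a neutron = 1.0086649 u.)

Z = 78, so N = A − Z = 171 − 78 = 93.
Total constituent mass: 78 × 1.00728 + 93 × 1.0086649 = 172.3736757 u
Δm = 172.3736757 − 170.9430 = 1.4306757 u

1.431 u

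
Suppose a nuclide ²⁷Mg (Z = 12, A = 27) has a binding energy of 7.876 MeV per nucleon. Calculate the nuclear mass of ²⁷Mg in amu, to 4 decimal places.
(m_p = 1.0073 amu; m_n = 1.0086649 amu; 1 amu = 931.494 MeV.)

Total binding energy = 27 × 7.876 = 212.652 MeV
Mass defect = 212.652 MeV / (931.494 MeV/amu) = 0.228291 amu
Constituent mass = 12(1.0073) + 15(1.0086649) = 27.2175735 amu
Nuclear mass = 27.2175735 − 0.228291 = 26.9892825 amu ≈ 26.9893 amu (to 4 decimal places)

26.9893 amu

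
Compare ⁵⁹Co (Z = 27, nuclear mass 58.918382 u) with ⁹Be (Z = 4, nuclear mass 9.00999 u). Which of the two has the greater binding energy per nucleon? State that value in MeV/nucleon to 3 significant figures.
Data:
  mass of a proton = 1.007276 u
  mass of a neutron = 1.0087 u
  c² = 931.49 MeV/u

⁵⁹Co: Σm = 27(1.007276) + 32(1.0087) = 59.474852 u; Δm = 0.556470 u; E_B = 518.35 MeV; E_B/A = 8.786 MeV
⁹Be: Σm = 4(1.007276) + 5(1.0087) = 9.072604 u; Δm = 0.062614 u; E_B = 58.324 MeV; E_B/A = 6.480 MeV
⁵⁹Co has the higher binding energy per nucleon, so it is the more tightly bound nucleus.

⁵⁹Co; 8.79 MeV/nucleon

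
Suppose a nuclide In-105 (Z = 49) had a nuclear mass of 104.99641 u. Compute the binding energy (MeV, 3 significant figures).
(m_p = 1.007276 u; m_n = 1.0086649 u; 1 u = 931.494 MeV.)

787 MeV

Total constituent mass: 49 × 1.007276 + 56 × 1.0086649 = 105.8417584 u
Δm = 105.8417584 − 104.99641 = 0.8453484 u
Converting to energy: 0.8453484 u × 931.494 MeV/u = 787.437 MeV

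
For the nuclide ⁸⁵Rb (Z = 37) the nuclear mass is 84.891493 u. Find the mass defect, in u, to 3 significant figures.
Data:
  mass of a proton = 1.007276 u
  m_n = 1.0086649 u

0.794 u

Σm = 37·m_p + 48·m_n = 37.269212 + 48.4159152 = 85.6851272 u
The mass defect is 85.6851272 − 84.891493 = 0.7936342 u.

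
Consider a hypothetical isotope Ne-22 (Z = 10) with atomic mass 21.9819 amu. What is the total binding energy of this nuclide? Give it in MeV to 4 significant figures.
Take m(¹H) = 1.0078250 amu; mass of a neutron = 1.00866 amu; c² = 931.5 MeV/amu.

186.6 MeV

The nucleus contains 10 protons and 22 − 10 = 12 neutrons.
Σm = 10·m(¹H) + 12·m_n = 10.0782500 + 12.10392 = 22.1821700 amu
Δm = 22.1821700 − 21.9819 = 0.2002700 amu
Converting to energy: 0.2002700 amu × 931.5 MeV/amu = 186.552 MeV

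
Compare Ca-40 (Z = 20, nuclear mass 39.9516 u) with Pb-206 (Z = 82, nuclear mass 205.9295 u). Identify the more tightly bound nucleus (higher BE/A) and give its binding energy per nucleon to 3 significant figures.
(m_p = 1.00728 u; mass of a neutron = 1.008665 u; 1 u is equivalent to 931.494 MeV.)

Ca-40; 8.55 MeV/nucleon

Ca-40: Σm = 20(1.00728) + 20(1.008665) = 40.318900 u; Δm = 0.367300 u; E_B = 342.138 MeV; E_B/A = 8.553 MeV
Pb-206: Σm = 82(1.00728) + 124(1.008665) = 207.671420 u; Δm = 1.741920 u; E_B = 1622.6 MeV; E_B/A = 7.877 MeV
Ca-40 has the higher binding energy per nucleon, so it is the more tightly bound nucleus.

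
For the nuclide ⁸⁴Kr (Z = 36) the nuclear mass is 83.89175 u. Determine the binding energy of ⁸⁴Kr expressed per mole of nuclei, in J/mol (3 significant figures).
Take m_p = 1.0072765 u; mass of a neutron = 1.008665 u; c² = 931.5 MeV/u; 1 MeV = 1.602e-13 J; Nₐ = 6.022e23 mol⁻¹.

7.06e+13 J/mol

The nucleus contains 36 protons and 84 − 36 = 48 neutrons.
Σm = 36·m_p + 48·m_n = 36.2619540 + 48.415920 = 84.6778740 u
The mass defect is 84.6778740 − 83.89175 = 0.7861240 u.
Converting to energy: 0.7861240 u × 931.5 MeV/u = 732.275 MeV
Per nucleus in joules: 732.275 MeV × 1.602e-13 J/MeV = 1.1731e-10 J
Per mole: 1.1731e-10 J × 6.022e23 mol⁻¹ = 7.0644e+13 J/mol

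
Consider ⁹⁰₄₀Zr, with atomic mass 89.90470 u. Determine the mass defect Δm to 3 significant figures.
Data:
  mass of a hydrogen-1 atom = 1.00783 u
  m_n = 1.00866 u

Z = 40, so N = A − Z = 90 − 40 = 50.
Σm = 40·m(¹H) + 50·m_n = 40.31320 + 50.43300 = 90.74620 u
Δm = 90.74620 − 89.90470 = 0.84150 u

0.842 u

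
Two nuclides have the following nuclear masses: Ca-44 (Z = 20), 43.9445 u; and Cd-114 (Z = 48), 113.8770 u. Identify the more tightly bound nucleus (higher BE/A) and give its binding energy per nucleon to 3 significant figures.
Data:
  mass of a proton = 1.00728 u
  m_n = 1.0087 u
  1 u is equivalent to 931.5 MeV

Ca-44; 8.68 MeV/nucleon

Ca-44: Σm = 20(1.00728) + 24(1.0087) = 44.35440 u; Δm = 0.40990 u; E_B = 381.82 MeV; E_B/A = 8.678 MeV
Cd-114: Σm = 48(1.00728) + 66(1.0087) = 114.92364 u; Δm = 1.04664 u; E_B = 974.95 MeV; E_B/A = 8.552 MeV
Ca-44 has the higher binding energy per nucleon, so it is the more tightly bound nucleus.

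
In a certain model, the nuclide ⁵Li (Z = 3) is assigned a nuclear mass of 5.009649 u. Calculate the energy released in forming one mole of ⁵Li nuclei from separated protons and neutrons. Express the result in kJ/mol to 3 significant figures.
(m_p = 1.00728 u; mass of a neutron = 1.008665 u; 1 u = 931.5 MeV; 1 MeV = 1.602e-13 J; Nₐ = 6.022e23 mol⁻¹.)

2.65e+09 kJ/mol

Total constituent mass: 3 × 1.00728 + 2 × 1.008665 = 5.039170 u
The mass defect is 5.039170 − 5.009649 = 0.029521 u.
Binding energy = Δm·c² = 0.029521 × 931.5 MeV/u = 27.4988 MeV
Per nucleus in joules: 27.4988 MeV × 1.602e-13 J/MeV = 4.4053e-12 J
Per mole: 4.4053e-12 J × 6.022e23 mol⁻¹ = 2.6529e+12 J/mol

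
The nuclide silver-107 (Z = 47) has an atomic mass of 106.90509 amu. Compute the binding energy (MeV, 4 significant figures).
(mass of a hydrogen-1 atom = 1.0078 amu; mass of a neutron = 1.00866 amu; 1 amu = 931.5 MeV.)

913.9 MeV

Z = 47, so N = A − Z = 107 − 47 = 60.
Total constituent mass: 47 × 1.0078 + 60 × 1.00866 = 107.88620 amu
Δm = 107.88620 − 106.90509 = 0.98111 amu
E_B = 0.98111 × 931.5 = 913.904 MeV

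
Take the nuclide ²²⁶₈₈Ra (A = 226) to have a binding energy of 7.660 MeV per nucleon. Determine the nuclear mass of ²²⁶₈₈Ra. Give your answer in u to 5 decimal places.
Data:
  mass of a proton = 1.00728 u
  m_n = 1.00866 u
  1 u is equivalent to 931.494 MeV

Total binding energy = 226 × 7.660 = 1731.160 MeV
Mass defect = 1731.160 MeV / (931.494 MeV/u) = 1.8584768 u
Constituent mass = 88(1.00728) + 138(1.00866) = 227.83572 u
Nuclear mass = 227.83572 − 1.8584768 = 225.9772432 u ≈ 225.97724 u (to 5 decimal places)

225.97724 u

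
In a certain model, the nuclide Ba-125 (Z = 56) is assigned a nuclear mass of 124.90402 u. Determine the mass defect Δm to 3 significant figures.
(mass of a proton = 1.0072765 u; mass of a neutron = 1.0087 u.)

1.10 u

Mass of separated nucleons = 56(1.0072765) + 69(1.0087) = 56.4074840 + 69.6003 = 126.0077840 u
Δm = 126.0077840 − 124.90402 = 1.1037640 u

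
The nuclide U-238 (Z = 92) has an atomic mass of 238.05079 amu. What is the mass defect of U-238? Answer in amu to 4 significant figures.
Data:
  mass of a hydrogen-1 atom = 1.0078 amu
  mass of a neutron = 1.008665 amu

Total constituent mass: 92 × 1.0078 + 146 × 1.008665 = 239.982690 amu
Mass defect Δm = 239.982690 − 238.05079 = 1.931900 amu

1.932 amu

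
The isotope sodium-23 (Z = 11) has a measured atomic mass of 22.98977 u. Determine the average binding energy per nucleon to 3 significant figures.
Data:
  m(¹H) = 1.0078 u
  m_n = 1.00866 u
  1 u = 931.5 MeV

With 11 protons and 12 neutrons (A = 23):
Mass of separated nucleons = 11(1.0078) + 12(1.00866) = 11.0858 + 12.10392 = 23.18972 u
Δm = 23.18972 − 22.98977 = 0.19995 u
E_B = 0.19995 × 931.5 = 186.253 MeV
Per nucleon: 186.253 / 23 = 8.098 MeV

8.10 MeV/nucleon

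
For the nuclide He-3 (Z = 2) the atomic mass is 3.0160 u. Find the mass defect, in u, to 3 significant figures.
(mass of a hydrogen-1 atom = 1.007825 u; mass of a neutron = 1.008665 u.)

0.00832 u

Σm = 2·m(¹H) + 1·m_n = 2.015650 + 1.008665 = 3.024315 u
The mass defect is 3.024315 − 3.0160 = 0.008315 u.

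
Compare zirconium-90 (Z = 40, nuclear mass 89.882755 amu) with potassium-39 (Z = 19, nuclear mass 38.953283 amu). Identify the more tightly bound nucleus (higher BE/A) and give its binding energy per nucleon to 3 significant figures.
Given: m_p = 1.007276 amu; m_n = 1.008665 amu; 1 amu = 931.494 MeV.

zirconium-90; 8.71 MeV/nucleon

zirconium-90: Σm = 40(1.007276) + 50(1.008665) = 90.724290 amu; Δm = 0.841535 amu; E_B = 783.88 MeV; E_B/A = 8.710 MeV
potassium-39: Σm = 19(1.007276) + 20(1.008665) = 39.311544 amu; Δm = 0.358261 amu; E_B = 333.72 MeV; E_B/A = 8.557 MeV
zirconium-90 has the higher binding energy per nucleon, so it is the more tightly bound nucleus.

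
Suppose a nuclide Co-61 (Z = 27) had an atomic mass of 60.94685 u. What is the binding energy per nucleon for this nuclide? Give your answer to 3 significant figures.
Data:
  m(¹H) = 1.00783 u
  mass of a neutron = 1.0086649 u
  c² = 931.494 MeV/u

With 27 protons and 34 neutrons (A = 61):
Σm = 27·m(¹H) + 34·m_n = 27.21141 + 34.2946066 = 61.5060166 u
The mass defect is 61.5060166 − 60.94685 = 0.5591666 u.
Binding energy = Δm·c² = 0.5591666 × 931.494 MeV/u = 520.860 MeV
Per nucleon: 520.860 / 61 = 8.539 MeV

8.54 MeV/nucleon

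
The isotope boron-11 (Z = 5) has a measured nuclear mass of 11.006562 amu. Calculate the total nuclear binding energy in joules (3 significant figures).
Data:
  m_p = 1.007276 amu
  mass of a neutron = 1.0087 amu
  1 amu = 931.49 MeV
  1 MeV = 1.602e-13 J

The nucleus contains 5 protons and 11 − 5 = 6 neutrons.
Σm = 5·m_p + 6·m_n = 5.036380 + 6.0522 = 11.088580 amu
Mass defect Δm = 11.088580 − 11.006562 = 0.082018 amu
Binding energy = Δm·c² = 0.082018 × 931.49 MeV/amu = 76.3989 MeV
In joules: 76.3989 MeV × 1.602e-13 J/MeV = 1.2239e-11 J

1.22e-11 J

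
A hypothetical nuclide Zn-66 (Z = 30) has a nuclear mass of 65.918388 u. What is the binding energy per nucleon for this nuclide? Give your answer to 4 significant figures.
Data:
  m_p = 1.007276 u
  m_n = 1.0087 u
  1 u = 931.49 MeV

Z = 30, so N = A − Z = 66 − 30 = 36.
Total constituent mass: 30 × 1.007276 + 36 × 1.0087 = 66.531480 u
Δm = 66.531480 − 65.918388 = 0.613092 u
E_B = 0.613092 × 931.49 = 571.089 MeV
Per nucleon: 571.089 / 66 = 8.653 MeV

8.653 MeV/nucleon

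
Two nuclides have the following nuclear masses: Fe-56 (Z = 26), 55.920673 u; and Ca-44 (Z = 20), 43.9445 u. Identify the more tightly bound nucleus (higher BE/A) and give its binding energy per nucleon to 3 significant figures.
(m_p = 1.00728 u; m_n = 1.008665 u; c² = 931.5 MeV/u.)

Fe-56; 8.79 MeV/nucleon

Fe-56: Σm = 26(1.00728) + 30(1.008665) = 56.449230 u; Δm = 0.528557 u; E_B = 492.35 MeV; E_B/A = 8.792 MeV
Ca-44: Σm = 20(1.00728) + 24(1.008665) = 44.353560 u; Δm = 0.409060 u; E_B = 381.04 MeV; E_B/A = 8.660 MeV
Fe-56 has the higher binding energy per nucleon, so it is the more tightly bound nucleus.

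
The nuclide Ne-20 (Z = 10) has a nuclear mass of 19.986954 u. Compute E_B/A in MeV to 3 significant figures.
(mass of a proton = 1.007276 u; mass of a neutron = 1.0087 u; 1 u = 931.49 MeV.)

Z = 10, so N = A − Z = 20 − 10 = 10.
Mass of separated nucleons = 10(1.007276) + 10(1.0087) = 10.072760 + 10.0870 = 20.159760 u
The mass defect is 20.159760 − 19.986954 = 0.172806 u.
Converting to energy: 0.172806 u × 931.49 MeV/u = 160.967 MeV
BE/A = 160.967 MeV / 20 = 8.048 MeV/nucleon

8.05 MeV/nucleon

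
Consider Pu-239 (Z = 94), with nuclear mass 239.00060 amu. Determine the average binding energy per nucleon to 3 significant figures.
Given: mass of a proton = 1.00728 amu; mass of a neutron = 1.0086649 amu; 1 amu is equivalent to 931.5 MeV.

7.56 MeV/nucleon

With 94 protons and 145 neutrons (A = 239):
Σm = 94·m_p + 145·m_n = 94.68432 + 146.2564105 = 240.9407305 amu
Δm = 240.9407305 − 239.00060 = 1.9401305 amu
Binding energy = Δm·c² = 1.9401305 × 931.5 MeV/amu = 1807.23 MeV
Dividing by A = 239 gives 7.562 MeV per nucleon.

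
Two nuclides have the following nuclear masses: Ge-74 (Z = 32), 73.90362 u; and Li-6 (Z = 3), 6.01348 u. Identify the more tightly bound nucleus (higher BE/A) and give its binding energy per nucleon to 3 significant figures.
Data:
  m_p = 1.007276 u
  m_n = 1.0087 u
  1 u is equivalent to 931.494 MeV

Ge-74: Σm = 32(1.007276) + 42(1.0087) = 74.598232 u; Δm = 0.694612 u; E_B = 647.03 MeV; E_B/A = 8.744 MeV
Li-6: Σm = 3(1.007276) + 3(1.0087) = 6.047928 u; Δm = 0.034448 u; E_B = 32.088 MeV; E_B/A = 5.348 MeV
Ge-74 has the higher binding energy per nucleon, so it is the more tightly bound nucleus.

Ge-74; 8.74 MeV/nucleon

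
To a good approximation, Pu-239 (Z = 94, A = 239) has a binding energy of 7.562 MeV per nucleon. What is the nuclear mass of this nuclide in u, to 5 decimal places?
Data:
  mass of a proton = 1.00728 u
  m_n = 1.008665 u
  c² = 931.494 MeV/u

Total binding energy = 239 × 7.562 = 1807.318 MeV
Mass defect = 1807.318 MeV / (931.494 MeV/u) = 1.9402358 u
Constituent mass = 94(1.00728) + 145(1.008665) = 240.940745 u
Nuclear mass = 240.940745 − 1.9402358 = 239.0005092 u ≈ 239.00051 u (to 5 decimal places)

239.00051 u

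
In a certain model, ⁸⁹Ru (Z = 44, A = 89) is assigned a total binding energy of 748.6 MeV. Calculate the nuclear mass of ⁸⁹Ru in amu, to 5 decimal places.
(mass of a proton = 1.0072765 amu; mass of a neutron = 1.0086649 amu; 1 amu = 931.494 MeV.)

88.90643 amu

Mass defect = 748.6 MeV / (931.494 MeV/amu) = 0.8036552 amu
Constituent mass = 44(1.0072765) + 45(1.0086649) = 89.7100865 amu
Nuclear mass = 89.7100865 − 0.8036552 = 88.9064313 amu ≈ 88.90643 amu (to 5 decimal places)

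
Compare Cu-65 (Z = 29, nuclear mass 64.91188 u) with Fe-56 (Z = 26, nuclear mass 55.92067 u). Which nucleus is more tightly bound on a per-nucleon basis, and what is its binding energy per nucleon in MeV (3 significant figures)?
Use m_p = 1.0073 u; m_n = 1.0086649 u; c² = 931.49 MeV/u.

Fe-56; 8.80 MeV/nucleon

Cu-65: Σm = 29(1.0073) + 36(1.0086649) = 65.5236364 u; Δm = 0.6117564 u; E_B = 569.84 MeV; E_B/A = 8.767 MeV
Fe-56: Σm = 26(1.0073) + 30(1.0086649) = 56.4497470 u; Δm = 0.5290770 u; E_B = 492.83 MeV; E_B/A = 8.801 MeV
Fe-56 has the higher binding energy per nucleon, so it is the more tightly bound nucleus.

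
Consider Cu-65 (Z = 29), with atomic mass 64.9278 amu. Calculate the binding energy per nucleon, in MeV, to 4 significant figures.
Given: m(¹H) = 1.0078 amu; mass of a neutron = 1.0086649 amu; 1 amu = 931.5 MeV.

8.747 MeV/nucleon

Mass of separated nucleons = 29(1.0078) + 36(1.0086649) = 29.2262 + 36.3119364 = 65.5381364 amu
Mass defect Δm = 65.5381364 − 64.9278 = 0.6103364 amu
Binding energy = Δm·c² = 0.6103364 × 931.5 MeV/amu = 568.528 MeV
BE/A = 568.528 MeV / 65 = 8.747 MeV/nucleon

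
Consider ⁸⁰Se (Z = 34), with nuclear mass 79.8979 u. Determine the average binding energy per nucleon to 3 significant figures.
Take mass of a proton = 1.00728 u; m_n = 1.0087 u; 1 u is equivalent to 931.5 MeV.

Total constituent mass: 34 × 1.00728 + 46 × 1.0087 = 80.64772 u
Mass defect Δm = 80.64772 − 79.8979 = 0.74982 u
Binding energy = Δm·c² = 0.74982 × 931.5 MeV/u = 698.457 MeV
Dividing by A = 80 gives 8.731 MeV per nucleon.

8.73 MeV/nucleon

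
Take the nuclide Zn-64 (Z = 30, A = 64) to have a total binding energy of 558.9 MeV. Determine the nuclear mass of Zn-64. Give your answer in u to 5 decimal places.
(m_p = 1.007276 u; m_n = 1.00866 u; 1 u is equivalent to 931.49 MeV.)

Mass defect = 558.9 MeV / (931.49 MeV/u) = 0.6000064 u
Constituent mass = 30(1.007276) + 34(1.00866) = 64.512720 u
Nuclear mass = 64.512720 − 0.6000064 = 63.9127136 u ≈ 63.91271 u (to 5 decimal places)

63.91271 u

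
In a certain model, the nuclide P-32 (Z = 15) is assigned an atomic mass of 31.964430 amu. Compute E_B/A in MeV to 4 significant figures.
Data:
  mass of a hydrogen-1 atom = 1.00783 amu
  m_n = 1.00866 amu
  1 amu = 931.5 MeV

Z = 15, so N = A − Z = 32 − 15 = 17.
Mass of separated nucleons = 15(1.00783) + 17(1.00866) = 15.11745 + 17.14722 = 32.26467 amu
Δm = 32.26467 − 31.964430 = 0.300240 amu
E_B = 0.300240 × 931.5 = 279.674 MeV
Per nucleon: 279.674 / 32 = 8.740 MeV

8.740 MeV/nucleon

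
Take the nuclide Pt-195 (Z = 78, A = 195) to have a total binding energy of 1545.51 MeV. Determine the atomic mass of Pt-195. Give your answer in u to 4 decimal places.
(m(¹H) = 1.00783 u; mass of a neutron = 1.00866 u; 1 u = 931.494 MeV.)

Mass defect = 1545.51 MeV / (931.494 MeV/u) = 1.659173 u
Constituent mass = 78(1.00783) + 117(1.00866) = 196.62396 u
Atomic mass = 196.62396 − 1.659173 = 194.964787 u ≈ 194.9648 u (to 4 decimal places)

194.9648 u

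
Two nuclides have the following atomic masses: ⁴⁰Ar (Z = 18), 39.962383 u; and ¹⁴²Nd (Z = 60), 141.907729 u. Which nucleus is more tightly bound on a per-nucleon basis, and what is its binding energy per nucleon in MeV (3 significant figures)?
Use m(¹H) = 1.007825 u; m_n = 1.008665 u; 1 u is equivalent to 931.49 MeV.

⁴⁰Ar: Σm = 18(1.007825) + 22(1.008665) = 40.331480 u; Δm = 0.369097 u; E_B = 343.81 MeV; E_B/A = 8.595 MeV
¹⁴²Nd: Σm = 60(1.007825) + 82(1.008665) = 143.180030 u; Δm = 1.272301 u; E_B = 1185.1 MeV; E_B/A = 8.346 MeV
⁴⁰Ar has the higher binding energy per nucleon, so it is the more tightly bound nucleus.

⁴⁰Ar; 8.60 MeV/nucleon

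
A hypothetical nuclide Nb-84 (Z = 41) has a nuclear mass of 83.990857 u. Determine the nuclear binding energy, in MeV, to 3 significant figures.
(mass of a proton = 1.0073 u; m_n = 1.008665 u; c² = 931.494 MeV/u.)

634 MeV

Z = 41, so N = A − Z = 84 − 41 = 43.
Σm = 41·m_p + 43·m_n = 41.2993 + 43.372595 = 84.671895 u
Mass defect Δm = 84.671895 − 83.990857 = 0.681038 u
Binding energy = Δm·c² = 0.681038 × 931.494 MeV/u = 634.383 MeV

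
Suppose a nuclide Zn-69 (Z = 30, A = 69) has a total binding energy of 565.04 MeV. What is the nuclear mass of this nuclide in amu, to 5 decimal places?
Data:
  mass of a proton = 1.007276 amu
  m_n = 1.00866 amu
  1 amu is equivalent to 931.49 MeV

68.94942 amu

Mass defect = 565.04 MeV / (931.49 MeV/amu) = 0.6065980 amu
Constituent mass = 30(1.007276) + 39(1.00866) = 69.556020 amu
Nuclear mass = 69.556020 − 0.6065980 = 68.9494220 amu ≈ 68.94942 amu (to 5 decimal places)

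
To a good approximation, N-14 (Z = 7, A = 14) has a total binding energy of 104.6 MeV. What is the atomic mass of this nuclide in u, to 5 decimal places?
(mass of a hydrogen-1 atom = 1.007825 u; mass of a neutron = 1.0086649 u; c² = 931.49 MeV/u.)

14.00314 u

Mass defect = 104.6 MeV / (931.49 MeV/u) = 0.1122932 u
Constituent mass = 7(1.007825) + 7(1.0086649) = 14.1154293 u
Atomic mass = 14.1154293 − 0.1122932 = 14.0031361 u ≈ 14.00314 u (to 5 decimal places)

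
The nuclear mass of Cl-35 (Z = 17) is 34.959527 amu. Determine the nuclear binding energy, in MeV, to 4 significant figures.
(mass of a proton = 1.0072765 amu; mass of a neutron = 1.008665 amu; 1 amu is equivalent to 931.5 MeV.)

Total constituent mass: 17 × 1.0072765 + 18 × 1.008665 = 35.2796705 amu
Δm = 35.2796705 − 34.959527 = 0.3201435 amu
Binding energy = Δm·c² = 0.3201435 × 931.5 MeV/amu = 298.214 MeV

298.2 MeV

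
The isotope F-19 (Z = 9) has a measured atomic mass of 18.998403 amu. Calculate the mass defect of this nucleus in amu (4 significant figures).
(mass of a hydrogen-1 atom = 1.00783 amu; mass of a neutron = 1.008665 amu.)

0.1587 amu

With 9 protons and 10 neutrons (A = 19):
Mass of separated nucleons = 9(1.00783) + 10(1.008665) = 9.07047 + 10.086650 = 19.157120 amu
The mass defect is 19.157120 − 18.998403 = 0.158717 amu.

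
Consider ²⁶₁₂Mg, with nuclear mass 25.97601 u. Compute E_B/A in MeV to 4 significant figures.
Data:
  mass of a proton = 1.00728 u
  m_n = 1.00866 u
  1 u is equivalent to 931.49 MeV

Total constituent mass: 12 × 1.00728 + 14 × 1.00866 = 26.20860 u
The mass defect is 26.20860 − 25.97601 = 0.23259 u.
Binding energy = Δm·c² = 0.23259 × 931.49 MeV/u = 216.655 MeV
BE/A = 216.655 MeV / 26 = 8.333 MeV/nucleon

8.333 MeV/nucleon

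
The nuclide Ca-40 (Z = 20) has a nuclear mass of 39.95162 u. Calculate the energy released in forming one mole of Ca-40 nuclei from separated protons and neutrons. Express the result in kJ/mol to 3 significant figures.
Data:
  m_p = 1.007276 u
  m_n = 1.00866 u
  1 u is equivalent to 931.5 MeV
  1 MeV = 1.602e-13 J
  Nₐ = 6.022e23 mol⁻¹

3.30e+10 kJ/mol

Σm = 20·m_p + 20·m_n = 20.145520 + 20.17320 = 40.318720 u
The mass defect is 40.318720 − 39.95162 = 0.367100 u.
Binding energy = Δm·c² = 0.367100 × 931.5 MeV/u = 341.954 MeV
Per nucleus in joules: 341.954 MeV × 1.602e-13 J/MeV = 5.4781e-11 J
Per mole: 5.4781e-11 J × 6.022e23 mol⁻¹ = 3.2989e+13 J/mol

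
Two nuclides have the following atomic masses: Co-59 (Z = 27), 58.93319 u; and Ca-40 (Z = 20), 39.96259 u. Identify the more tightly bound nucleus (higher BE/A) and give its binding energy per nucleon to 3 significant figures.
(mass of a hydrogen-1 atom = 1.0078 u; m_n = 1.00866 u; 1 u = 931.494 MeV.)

Co-59: Σm = 27(1.0078) + 32(1.00866) = 59.48772 u; Δm = 0.55453 u; E_B = 516.54 MeV; E_B/A = 8.7549 MeV
Ca-40: Σm = 20(1.0078) + 20(1.00866) = 40.32920 u; Δm = 0.36661 u; E_B = 341.495 MeV; E_B/A = 8.537 MeV
Co-59 has the higher binding energy per nucleon, so it is the more tightly bound nucleus.

Co-59; 8.75 MeV/nucleon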